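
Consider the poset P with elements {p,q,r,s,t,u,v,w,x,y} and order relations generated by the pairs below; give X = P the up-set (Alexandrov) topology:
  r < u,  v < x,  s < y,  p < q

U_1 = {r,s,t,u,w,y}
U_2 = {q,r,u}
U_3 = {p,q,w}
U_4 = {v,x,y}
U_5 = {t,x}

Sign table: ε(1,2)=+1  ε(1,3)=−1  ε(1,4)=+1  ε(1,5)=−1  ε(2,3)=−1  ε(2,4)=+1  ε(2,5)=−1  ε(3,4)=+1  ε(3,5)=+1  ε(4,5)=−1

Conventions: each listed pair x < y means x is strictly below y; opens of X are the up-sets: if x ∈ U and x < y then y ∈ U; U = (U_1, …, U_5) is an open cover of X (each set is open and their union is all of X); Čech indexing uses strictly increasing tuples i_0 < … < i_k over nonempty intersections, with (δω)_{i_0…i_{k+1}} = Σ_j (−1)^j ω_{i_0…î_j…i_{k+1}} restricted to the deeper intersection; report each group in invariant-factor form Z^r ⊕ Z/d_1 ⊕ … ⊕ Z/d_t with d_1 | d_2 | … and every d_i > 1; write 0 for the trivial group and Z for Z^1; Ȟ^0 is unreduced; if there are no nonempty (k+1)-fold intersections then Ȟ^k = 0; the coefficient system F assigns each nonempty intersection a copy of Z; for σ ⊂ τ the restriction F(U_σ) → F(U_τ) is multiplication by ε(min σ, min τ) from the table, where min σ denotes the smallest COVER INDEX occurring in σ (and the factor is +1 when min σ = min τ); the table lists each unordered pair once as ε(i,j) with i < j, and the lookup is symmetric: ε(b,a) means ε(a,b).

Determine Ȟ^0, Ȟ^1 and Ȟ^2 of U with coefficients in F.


cover nerve:
  U12={r,u} U13={w} U14={y} U15={t} U23={q} U45={x}
C dims 5,6; δ0: rk 4, SNF 1^4
Ȟ^0: (5−4)−0=1 ⇒ Z
Ȟ^1: (6−0)−4=2 ⇒ Z^2
Ȟ^2: (0−0)−0=0 ⇒ 0

Ȟ^0 ≅ Z,  Ȟ^1 ≅ Z^2,  Ȟ^2 ≅ 0


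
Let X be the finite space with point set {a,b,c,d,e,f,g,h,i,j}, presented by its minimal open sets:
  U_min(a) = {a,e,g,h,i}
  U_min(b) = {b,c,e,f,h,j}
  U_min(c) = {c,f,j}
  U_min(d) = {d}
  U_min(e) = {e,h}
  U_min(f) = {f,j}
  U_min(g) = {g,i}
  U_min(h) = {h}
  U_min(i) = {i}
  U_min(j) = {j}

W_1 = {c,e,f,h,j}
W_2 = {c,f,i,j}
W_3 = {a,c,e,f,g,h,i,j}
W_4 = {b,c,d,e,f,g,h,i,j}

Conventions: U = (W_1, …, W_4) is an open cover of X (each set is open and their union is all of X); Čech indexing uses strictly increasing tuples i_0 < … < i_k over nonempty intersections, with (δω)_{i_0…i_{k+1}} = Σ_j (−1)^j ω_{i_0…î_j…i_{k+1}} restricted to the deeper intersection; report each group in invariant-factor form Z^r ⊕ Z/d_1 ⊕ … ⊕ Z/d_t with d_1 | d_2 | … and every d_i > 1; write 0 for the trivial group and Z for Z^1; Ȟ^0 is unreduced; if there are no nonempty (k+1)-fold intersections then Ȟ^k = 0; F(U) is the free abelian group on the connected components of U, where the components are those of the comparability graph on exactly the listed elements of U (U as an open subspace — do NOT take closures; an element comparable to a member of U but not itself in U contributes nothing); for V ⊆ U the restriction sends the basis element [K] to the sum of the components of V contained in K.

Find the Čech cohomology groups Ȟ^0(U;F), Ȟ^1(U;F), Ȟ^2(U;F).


nonempty overlaps:
  W12={c,f,j} W13={c,e,f,h,j} W14={c,e,f,h,j} W23={c,f,i,j} W24={c,f,i,j} W34={c,e,f,g,h,i,j}
  W123={c,f,j} W124={c,f,j} W134={c,e,f,h,j} W234={c,f,i,j}
  W1234={c,f,j}
components per intersection:
  W1: {c,f,j} {e,h}
  W2: {c,f,j} {i}
  W3: {a,e,g,h,i} {c,f,j}
  W4: {b,c,e,f,h,j} {d} {g,i}
  W12: {c,f,j}
  W13: {c,f,j} {e,h}
  W14: {c,f,j} {e,h}
  W23: {c,f,j} {i}
  W24: {c,f,j} {i}
  W34: {c,f,j} {e,h} {g,i}
  W123: {c,f,j}
  W124: {c,f,j}
  W134: {c,f,j} {e,h}
  W234: {c,f,j} {i}
  W1234: {c,f,j}
C dims 9,12,6,1; δ0: rk 7, SNF 1^7; δ1: rk 5, SNF 1^5; δ2: rk 1, SNF 1^1
degree 0: 9−7−0 = 2 → Ȟ^0 ≅ Z^2
degree 1: 12−5−7 = 0 → Ȟ^1 ≅ 0
degree 2: 6−1−5 = 0 → Ȟ^2 ≅ 0

Ȟ^0 ≅ Z^2, Ȟ^1 ≅ 0, Ȟ^2 ≅ 0


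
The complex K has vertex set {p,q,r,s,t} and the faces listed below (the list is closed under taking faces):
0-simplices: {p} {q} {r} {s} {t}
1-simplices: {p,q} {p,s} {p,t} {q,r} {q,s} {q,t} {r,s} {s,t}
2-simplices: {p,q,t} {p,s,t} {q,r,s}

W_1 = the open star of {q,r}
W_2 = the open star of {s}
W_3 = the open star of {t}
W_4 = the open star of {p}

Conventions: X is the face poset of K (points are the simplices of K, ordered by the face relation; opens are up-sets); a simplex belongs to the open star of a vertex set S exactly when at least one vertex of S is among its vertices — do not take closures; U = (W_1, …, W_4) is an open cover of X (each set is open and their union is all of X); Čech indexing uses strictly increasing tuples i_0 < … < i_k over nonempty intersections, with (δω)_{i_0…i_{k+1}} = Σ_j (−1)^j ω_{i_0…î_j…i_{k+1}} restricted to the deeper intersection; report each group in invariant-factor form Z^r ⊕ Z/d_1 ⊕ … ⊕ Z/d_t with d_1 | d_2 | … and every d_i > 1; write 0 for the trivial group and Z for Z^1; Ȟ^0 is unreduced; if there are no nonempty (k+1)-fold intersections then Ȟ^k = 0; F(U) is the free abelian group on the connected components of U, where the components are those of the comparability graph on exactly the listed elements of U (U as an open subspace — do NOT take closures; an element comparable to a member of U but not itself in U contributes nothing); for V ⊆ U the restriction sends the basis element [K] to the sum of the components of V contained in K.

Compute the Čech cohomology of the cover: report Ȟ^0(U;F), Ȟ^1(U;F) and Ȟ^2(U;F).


nerve of the cover:
  W1={{q},{r},{p,q},{q,r},{q,s},{q,t},{r,s},{p,q,t},{q,r,s}} W2={{s},{p,s},{q,s},{r,s},{s,t},{p,s,t},{q,r,s}} W3={{t},{p,t},{q,t},{s,t},{p,q,t},{p,s,t}} W4={{p},{p,q},{p,s},{p,t},{p,q,t},{p,s,t}}
  W12={{q,s},{r,s},{q,r,s}} W13={{q,t},{p,q,t}} W14={{p,q},{p,q,t}} W23={{s,t},{p,s,t}} W24={{p,s},{p,s,t}} W34={{p,t},{p,q,t},{p,s,t}}
  W134={{p,q,t}} W234={{p,s,t}}
components per intersection:
  W1: {{q},{r},{p,q},{q,r},{q,s},{q,t},{r,s},{p,q,t},{q,r,s}}
  W2: {{s},{p,s},{q,s},{r,s},{s,t},{p,s,t},{q,r,s}}
  W3: {{t},{p,t},{q,t},{s,t},{p,q,t},{p,s,t}}
  W4: {{p},{p,q},{p,s},{p,t},{p,q,t},{p,s,t}}
  W12: {{q,s},{r,s},{q,r,s}}
  W13: {{q,t},{p,q,t}}
  W14: {{p,q},{p,q,t}}
  W23: {{s,t},{p,s,t}}
  W24: {{p,s},{p,s,t}}
  W34: {{p,t},{p,q,t},{p,s,t}}
  W134: {{p,q,t}}
  W234: {{p,s,t}}
C dims 4,6,2; δ0: rk 3, SNF 1^3; δ1: rk 2, SNF 1^2
Ȟ^0 = (4 − 3) − 0 = 1, so Ȟ^0 ≅ Z
Ȟ^1 = (6 − 2) − 3 = 1, so Ȟ^1 ≅ Z
Ȟ^2 = (2 − 0) − 2 = 0, so Ȟ^2 ≅ 0

Ȟ^0(U;F) ≅ Z; Ȟ^1(U;F) ≅ Z; Ȟ^2(U;F) ≅ 0


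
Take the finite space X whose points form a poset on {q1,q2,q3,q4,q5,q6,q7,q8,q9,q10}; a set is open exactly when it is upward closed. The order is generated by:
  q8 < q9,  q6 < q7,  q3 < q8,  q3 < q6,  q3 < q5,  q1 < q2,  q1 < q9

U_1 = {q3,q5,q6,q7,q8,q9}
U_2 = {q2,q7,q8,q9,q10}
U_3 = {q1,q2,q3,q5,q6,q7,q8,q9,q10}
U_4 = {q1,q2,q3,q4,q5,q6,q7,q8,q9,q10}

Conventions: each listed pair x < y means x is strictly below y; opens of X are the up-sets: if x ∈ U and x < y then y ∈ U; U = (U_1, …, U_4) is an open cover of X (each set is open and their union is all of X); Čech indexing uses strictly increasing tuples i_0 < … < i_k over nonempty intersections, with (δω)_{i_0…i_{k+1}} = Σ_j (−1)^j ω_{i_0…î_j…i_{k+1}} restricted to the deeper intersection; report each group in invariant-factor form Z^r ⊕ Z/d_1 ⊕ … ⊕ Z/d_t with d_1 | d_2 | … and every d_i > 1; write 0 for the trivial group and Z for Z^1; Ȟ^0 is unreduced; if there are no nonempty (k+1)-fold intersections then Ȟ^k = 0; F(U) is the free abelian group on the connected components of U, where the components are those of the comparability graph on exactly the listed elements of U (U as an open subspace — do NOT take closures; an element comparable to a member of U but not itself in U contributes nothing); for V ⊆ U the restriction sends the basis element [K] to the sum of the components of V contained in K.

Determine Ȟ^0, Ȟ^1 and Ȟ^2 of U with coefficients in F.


nonempty intersections:
  U12={q7,q8,q9} U13={q3,q5,q6,q7,q8,q9} U14={q3,q5,q6,q7,q8,q9} U23={q2,q7,q8,q9,q10} U24={q2,q7,q8,q9,q10} U34={q1,q2,q3,q5,q6,q7,q8,q9,q10}
  U123={q7,q8,q9} U124={q7,q8,q9} U134={q3,q5,q6,q7,q8,q9} U234={q2,q7,q8,q9,q10}
  U1234={q7,q8,q9}
components per intersection:
  U1: {q3,q5,q6,q7,q8,q9}
  U2: {q2} {q7} {q8,q9} {q10}
  U3: {q1,q2,q3,q5,q6,q7,q8,q9} {q10}
  U4: {q1,q2,q3,q5,q6,q7,q8,q9} {q4} {q10}
  U12: {q7} {q8,q9}
  U13: {q3,q5,q6,q7,q8,q9}
  U14: {q3,q5,q6,q7,q8,q9}
  U23: {q2} {q7} {q8,q9} {q10}
  U24: {q2} {q7} {q8,q9} {q10}
  U34: {q1,q2,q3,q5,q6,q7,q8,q9} {q10}
  U123: {q7} {q8,q9}
  U124: {q7} {q8,q9}
  U134: {q3,q5,q6,q7,q8,q9}
  U234: {q2} {q7} {q8,q9} {q10}
  U1234: {q7} {q8,q9}
C dims 10,14,9,2; δ0: rk 7, SNF 1^7; δ1: rk 7, SNF 1^7; δ2: rk 2, SNF 1^2
Ȟ^0: (10−7)−0=3 ⇒ Z^3
Ȟ^1: (14−7)−7=0 ⇒ 0
Ȟ^2: (9−2)−7=0 ⇒ 0

Ȟ^0 = Z^3, Ȟ^1 = 0 and Ȟ^2 = 0


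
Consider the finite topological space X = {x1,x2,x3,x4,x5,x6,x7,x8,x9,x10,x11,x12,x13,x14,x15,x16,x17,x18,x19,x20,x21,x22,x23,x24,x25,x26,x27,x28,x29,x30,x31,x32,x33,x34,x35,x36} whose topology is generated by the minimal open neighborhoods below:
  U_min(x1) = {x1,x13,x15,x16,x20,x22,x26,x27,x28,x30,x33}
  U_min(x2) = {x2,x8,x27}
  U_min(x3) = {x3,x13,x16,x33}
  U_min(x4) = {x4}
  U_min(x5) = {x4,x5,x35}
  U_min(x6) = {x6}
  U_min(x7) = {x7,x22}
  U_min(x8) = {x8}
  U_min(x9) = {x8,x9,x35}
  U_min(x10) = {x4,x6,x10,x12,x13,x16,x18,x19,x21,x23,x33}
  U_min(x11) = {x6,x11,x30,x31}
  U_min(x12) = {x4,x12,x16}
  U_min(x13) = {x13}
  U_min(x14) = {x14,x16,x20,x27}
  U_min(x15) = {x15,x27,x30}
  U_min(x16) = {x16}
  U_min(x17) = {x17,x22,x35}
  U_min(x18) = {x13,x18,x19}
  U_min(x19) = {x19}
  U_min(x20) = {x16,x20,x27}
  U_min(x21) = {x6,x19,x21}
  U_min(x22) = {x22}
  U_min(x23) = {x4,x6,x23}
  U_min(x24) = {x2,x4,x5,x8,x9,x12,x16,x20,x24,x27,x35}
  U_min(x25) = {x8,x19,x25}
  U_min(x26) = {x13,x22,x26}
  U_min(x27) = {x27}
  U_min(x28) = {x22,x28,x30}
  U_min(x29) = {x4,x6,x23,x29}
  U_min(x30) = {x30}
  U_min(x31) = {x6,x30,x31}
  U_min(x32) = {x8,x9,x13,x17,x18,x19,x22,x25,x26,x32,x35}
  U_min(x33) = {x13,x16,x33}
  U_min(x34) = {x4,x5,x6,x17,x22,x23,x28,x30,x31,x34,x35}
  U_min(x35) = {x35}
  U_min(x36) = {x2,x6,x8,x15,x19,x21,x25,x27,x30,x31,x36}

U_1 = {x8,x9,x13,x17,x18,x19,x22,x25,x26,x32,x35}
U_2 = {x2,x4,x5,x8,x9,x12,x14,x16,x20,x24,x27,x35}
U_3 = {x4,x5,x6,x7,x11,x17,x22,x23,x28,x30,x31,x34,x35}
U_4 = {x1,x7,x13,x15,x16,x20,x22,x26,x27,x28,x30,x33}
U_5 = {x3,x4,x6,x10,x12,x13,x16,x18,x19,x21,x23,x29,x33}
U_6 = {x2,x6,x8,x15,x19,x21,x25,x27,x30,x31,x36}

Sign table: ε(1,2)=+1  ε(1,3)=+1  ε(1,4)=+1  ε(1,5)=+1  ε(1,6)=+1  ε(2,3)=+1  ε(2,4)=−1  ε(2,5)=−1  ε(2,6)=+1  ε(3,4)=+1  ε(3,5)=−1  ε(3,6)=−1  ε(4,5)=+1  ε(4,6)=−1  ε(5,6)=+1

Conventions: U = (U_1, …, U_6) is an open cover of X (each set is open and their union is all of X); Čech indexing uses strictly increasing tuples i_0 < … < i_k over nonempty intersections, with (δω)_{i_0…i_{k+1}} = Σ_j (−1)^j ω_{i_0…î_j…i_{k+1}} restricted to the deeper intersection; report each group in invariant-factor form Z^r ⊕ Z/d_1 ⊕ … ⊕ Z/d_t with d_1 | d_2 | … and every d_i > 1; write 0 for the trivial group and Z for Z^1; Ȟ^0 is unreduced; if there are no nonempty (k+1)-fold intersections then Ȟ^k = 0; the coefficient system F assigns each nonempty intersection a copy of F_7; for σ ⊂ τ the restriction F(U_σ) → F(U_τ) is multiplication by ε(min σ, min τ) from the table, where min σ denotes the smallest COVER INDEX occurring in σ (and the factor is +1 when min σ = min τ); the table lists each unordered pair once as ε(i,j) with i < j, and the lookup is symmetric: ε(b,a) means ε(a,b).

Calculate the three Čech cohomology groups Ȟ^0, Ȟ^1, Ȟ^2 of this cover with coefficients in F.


Ȟ^0 = 0; Ȟ^1 = 0; Ȟ^2 = Z/7

intersection data:
  U12={x8,x9,x35} U13={x17,x22,x35} U14={x13,x22,x26} U15={x13,x18,x19} U16={x8,x19,x25} U23={x4,x5,x35} U24={x16,x20,x27} U25={x4,x12,x16} U26={x2,x8,x27} U34={x7,x22,x28,x30} U35={x4,x6,x23} U36={x6,x30,x31} U45={x13,x16,x33} U46={x15,x27,x30} U56={x6,x19,x21}
  U123={x35} U126={x8} U134={x22} U145={x13} U156={x19} U235={x4} U245={x16} U246={x27} U346={x30} U356={x6}
C dims 6,15,10; δ0: rk_F7 6; δ1: rk_F7 9
Ȟ^0 = (6 − 6) − 0 = 0, so Ȟ^0 ≅ 0
Ȟ^1 = (15 − 9) − 6 = 0, so Ȟ^1 ≅ 0
Ȟ^2 = (10 − 0) − 9 = 1, so Ȟ^2 ≅ Z/7


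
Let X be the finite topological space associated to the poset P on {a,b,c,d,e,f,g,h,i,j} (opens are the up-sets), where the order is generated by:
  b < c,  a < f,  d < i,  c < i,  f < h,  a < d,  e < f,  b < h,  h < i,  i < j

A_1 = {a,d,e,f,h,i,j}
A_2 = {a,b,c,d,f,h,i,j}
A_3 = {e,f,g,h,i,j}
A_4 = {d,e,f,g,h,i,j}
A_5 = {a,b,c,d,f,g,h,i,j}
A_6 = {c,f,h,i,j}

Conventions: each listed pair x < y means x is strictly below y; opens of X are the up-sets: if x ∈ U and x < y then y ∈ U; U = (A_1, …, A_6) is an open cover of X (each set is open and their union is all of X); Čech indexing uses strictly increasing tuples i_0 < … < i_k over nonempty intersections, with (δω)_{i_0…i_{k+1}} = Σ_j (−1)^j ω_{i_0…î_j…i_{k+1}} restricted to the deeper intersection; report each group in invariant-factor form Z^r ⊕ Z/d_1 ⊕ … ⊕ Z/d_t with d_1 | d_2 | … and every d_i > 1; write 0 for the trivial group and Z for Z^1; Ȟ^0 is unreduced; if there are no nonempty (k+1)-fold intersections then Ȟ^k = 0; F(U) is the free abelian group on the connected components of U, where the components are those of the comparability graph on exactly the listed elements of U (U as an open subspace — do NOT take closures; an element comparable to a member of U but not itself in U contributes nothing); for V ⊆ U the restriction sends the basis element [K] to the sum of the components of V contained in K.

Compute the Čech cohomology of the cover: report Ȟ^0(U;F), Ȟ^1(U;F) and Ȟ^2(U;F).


Ȟ^0(U;F) ≅ Z^2, Ȟ^1(U;F) ≅ 0, Ȟ^2(U;F) ≅ 0

nerve simplices:
  A12={a,d,f,h,i,j} A13={e,f,h,i,j} A14={d,e,f,h,i,j} A15={a,d,f,h,i,j} A16={f,h,i,j} A23={f,h,i,j} A24={d,f,h,i,j} A25={a,b,c,d,f,h,i,j} A26={c,f,h,i,j} A34={e,f,g,h,i,j} A35={f,g,h,i,j} A36={f,h,i,j} A45={d,f,g,h,i,j} A46={f,h,i,j} A56={c,f,h,i,j}
  A123={f,h,i,j} A124={d,f,h,i,j} A125={a,d,f,h,i,j} A126={f,h,i,j} A134={e,f,h,i,j} A135={f,h,i,j} A136={f,h,i,j} A145={d,f,h,i,j} A146={f,h,i,j} A156={f,h,i,j} A234={f,h,i,j} A235={f,h,i,j} A236={f,h,i,j} A245={d,f,h,i,j} A246={f,h,i,j} A256={c,f,h,i,j} A345={f,g,h,i,j} A346={f,h,i,j} A356={f,h,i,j} A456={f,h,i,j}
  A1234={f,h,i,j} A1235={f,h,i,j} A1236={f,h,i,j} A1245={d,f,h,i,j} A1246={f,h,i,j} A1256={f,h,i,j} A1345={f,h,i,j} A1346={f,h,i,j} A1356={f,h,i,j} A1456={f,h,i,j} A2345={f,h,i,j} A2346={f,h,i,j} A2356={f,h,i,j} A2456={f,h,i,j} A3456={f,h,i,j}
  A12345={f,h,i,j} A12346={f,h,i,j} A12356={f,h,i,j} A12456={f,h,i,j} A13456={f,h,i,j} A23456={f,h,i,j}
  A123456={f,h,i,j}
components per intersection:
  A1: {a,d,e,f,h,i,j}
  A2: {a,b,c,d,f,h,i,j}
  A3: {e,f,h,i,j} {g}
  A4: {d,e,f,h,i,j} {g}
  A5: {a,b,c,d,f,h,i,j} {g}
  A6: {c,f,h,i,j}
  A12: {a,d,f,h,i,j}
  A13: {e,f,h,i,j}
  A14: {d,e,f,h,i,j}
  A15: {a,d,f,h,i,j}
  A16: {f,h,i,j}
  A23: {f,h,i,j}
  A24: {d,f,h,i,j}
  A25: {a,b,c,d,f,h,i,j}
  A26: {c,f,h,i,j}
  A34: {e,f,h,i,j} {g}
  A35: {f,h,i,j} {g}
  A36: {f,h,i,j}
  A45: {d,f,h,i,j} {g}
  A46: {f,h,i,j}
  A56: {c,f,h,i,j}
  A123: {f,h,i,j}
  A124: {d,f,h,i,j}
  A125: {a,d,f,h,i,j}
  A126: {f,h,i,j}
  A134: {e,f,h,i,j}
  A135: {f,h,i,j}
  A136: {f,h,i,j}
  A145: {d,f,h,i,j}
  A146: {f,h,i,j}
  A156: {f,h,i,j}
  A234: {f,h,i,j}
  A235: {f,h,i,j}
  A236: {f,h,i,j}
  A245: {d,f,h,i,j}
  A246: {f,h,i,j}
  A256: {c,f,h,i,j}
  A345: {f,h,i,j} {g}
  A346: {f,h,i,j}
  A356: {f,h,i,j}
  A456: {f,h,i,j}
  A1234: {f,h,i,j}
  A1235: {f,h,i,j}
  A1236: {f,h,i,j}
  A1245: {d,f,h,i,j}
  A1246: {f,h,i,j}
  A1256: {f,h,i,j}
  A1345: {f,h,i,j}
  A1346: {f,h,i,j}
  A1356: {f,h,i,j}
  A1456: {f,h,i,j}
  A2345: {f,h,i,j}
  A2346: {f,h,i,j}
  A2356: {f,h,i,j}
  A2456: {f,h,i,j}
  A3456: {f,h,i,j}
  A12345: {f,h,i,j}
  A12346: {f,h,i,j}
  A12356: {f,h,i,j}
  A12456: {f,h,i,j}
  A13456: {f,h,i,j}
  A23456: {f,h,i,j}
  A123456: {f,h,i,j}
C dims 9,18,21,15; δ0: rk 7, SNF 1^7; δ1: rk 11, SNF 1^11; δ2: rk 10, SNF 1^10
degree 0: 9−7−0 = 2 → Ȟ^0 ≅ Z^2
degree 1: 18−11−7 = 0 → Ȟ^1 ≅ 0
degree 2: 21−10−11 = 0 → Ȟ^2 ≅ 0


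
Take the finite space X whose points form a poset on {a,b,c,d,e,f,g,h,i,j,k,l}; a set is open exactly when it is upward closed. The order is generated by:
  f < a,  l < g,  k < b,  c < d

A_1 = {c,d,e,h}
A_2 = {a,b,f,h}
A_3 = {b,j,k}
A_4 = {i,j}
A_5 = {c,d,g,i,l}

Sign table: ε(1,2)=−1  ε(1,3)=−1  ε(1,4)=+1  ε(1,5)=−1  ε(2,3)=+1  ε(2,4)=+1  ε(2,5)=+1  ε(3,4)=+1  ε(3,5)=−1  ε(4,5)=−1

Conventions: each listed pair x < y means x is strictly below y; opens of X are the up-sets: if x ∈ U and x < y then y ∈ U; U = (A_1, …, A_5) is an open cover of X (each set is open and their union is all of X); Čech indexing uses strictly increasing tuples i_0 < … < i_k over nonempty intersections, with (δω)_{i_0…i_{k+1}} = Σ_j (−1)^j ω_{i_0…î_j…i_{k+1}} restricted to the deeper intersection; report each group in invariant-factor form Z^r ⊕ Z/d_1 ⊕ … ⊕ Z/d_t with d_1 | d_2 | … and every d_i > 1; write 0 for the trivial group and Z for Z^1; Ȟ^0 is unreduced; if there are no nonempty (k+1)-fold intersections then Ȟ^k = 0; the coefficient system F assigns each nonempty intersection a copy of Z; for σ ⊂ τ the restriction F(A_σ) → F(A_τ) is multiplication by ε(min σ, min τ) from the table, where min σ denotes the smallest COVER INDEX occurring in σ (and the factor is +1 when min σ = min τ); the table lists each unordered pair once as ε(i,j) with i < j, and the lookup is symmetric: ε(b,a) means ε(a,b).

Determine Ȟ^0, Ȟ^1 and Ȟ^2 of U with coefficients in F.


nonempty overlaps:
  A12={h} A15={c,d} A23={b} A34={j} A45={i}
C dims 5,5; δ0: rk 5, SNF 1^4·2
degree 0: 5−5−0 = 0 → Ȟ^0 ≅ 0
degree 1: 5−0−5 = 0 plus torsion [2] → Ȟ^1 ≅ Z/2
degree 2: 0−0−0 = 0 → Ȟ^2 ≅ 0

Ȟ^0(U;F) ≅ 0, Ȟ^1(U;F) ≅ Z/2 and Ȟ^2(U;F) ≅ 0


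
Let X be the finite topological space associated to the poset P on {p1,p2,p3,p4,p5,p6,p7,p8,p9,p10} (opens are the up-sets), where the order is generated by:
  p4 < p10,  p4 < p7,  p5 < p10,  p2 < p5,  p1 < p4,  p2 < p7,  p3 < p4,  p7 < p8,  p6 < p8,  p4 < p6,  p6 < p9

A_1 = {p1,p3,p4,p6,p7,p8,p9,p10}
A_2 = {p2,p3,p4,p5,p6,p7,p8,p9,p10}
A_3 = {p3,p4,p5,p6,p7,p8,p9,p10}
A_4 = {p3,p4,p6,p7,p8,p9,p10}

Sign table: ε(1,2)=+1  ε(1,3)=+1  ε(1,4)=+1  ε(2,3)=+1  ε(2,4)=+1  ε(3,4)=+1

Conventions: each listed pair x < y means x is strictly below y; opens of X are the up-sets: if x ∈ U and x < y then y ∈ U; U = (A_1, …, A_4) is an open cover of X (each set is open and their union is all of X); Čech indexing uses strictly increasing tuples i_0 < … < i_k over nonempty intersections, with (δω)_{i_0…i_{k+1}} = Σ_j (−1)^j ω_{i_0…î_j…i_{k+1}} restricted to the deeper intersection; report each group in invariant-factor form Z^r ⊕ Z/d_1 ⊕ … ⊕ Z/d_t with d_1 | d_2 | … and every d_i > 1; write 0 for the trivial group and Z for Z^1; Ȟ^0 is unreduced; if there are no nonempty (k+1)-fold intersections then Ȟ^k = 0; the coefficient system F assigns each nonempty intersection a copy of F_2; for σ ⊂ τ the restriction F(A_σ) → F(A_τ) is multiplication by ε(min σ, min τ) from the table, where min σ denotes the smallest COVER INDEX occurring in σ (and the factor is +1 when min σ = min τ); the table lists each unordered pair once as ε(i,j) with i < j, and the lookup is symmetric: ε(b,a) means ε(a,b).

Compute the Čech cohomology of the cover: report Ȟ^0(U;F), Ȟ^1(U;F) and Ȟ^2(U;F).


nerve simplices:
  A12={p3,p4,p6,p7,p8,p9,p10} A13={p3,p4,p6,p7,p8,p9,p10} A14={p3,p4,p6,p7,p8,p9,p10} A23={p3,p4,p5,p6,p7,p8,p9,p10} A24={p3,p4,p6,p7,p8,p9,p10} A34={p3,p4,p6,p7,p8,p9,p10}
  A123={p3,p4,p6,p7,p8,p9,p10} A124={p3,p4,p6,p7,p8,p9,p10} A134={p3,p4,p6,p7,p8,p9,p10} A234={p3,p4,p6,p7,p8,p9,p10}
  A1234={p3,p4,p6,p7,p8,p9,p10}
C dims 4,6,4,1; δ0: rk_F2 3; δ1: rk_F2 3; δ2: rk_F2 1
degree 0: 4−3−0 = 1 → Ȟ^0 ≅ Z/2
degree 1: 6−3−3 = 0 → Ȟ^1 ≅ 0
degree 2: 4−1−3 = 0 → Ȟ^2 ≅ 0

Ȟ^0 = Z/2,  Ȟ^1 = 0,  Ȟ^2 = 0


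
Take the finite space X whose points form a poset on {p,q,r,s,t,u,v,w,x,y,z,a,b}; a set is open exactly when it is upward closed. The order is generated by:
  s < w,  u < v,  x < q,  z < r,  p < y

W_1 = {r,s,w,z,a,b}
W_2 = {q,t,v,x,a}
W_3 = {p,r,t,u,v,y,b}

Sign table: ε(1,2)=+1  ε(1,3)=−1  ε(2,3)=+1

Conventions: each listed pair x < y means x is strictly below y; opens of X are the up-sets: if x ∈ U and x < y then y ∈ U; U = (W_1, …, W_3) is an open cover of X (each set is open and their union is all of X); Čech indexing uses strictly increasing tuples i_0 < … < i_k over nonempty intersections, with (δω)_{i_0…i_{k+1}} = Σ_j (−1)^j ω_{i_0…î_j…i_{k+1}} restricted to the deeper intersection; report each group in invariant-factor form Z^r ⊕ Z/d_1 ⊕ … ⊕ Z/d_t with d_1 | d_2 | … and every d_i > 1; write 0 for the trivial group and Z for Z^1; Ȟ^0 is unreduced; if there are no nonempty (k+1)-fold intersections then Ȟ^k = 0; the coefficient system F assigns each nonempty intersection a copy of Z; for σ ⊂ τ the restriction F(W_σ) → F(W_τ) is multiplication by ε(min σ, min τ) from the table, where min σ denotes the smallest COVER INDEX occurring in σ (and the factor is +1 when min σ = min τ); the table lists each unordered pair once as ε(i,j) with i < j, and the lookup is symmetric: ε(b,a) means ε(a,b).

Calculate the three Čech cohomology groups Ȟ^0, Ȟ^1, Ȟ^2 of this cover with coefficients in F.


nerve of the cover:
  W12={a} W13={r,b} W23={t,v}
C dims 3,3; δ0: rk 3, SNF 1^2·2
Ȟ^0 = (3 − 3) − 0 = 0, so Ȟ^0 ≅ 0
Ȟ^1 = (3 − 0) − 3 = 0 plus torsion [2], so Ȟ^1 ≅ Z/2
Ȟ^2 = (0 − 0) − 0 = 0, so Ȟ^2 ≅ 0

Ȟ^0(U;F) ≅ 0,  Ȟ^1(U;F) ≅ Z/2,  Ȟ^2(U;F) ≅ 0


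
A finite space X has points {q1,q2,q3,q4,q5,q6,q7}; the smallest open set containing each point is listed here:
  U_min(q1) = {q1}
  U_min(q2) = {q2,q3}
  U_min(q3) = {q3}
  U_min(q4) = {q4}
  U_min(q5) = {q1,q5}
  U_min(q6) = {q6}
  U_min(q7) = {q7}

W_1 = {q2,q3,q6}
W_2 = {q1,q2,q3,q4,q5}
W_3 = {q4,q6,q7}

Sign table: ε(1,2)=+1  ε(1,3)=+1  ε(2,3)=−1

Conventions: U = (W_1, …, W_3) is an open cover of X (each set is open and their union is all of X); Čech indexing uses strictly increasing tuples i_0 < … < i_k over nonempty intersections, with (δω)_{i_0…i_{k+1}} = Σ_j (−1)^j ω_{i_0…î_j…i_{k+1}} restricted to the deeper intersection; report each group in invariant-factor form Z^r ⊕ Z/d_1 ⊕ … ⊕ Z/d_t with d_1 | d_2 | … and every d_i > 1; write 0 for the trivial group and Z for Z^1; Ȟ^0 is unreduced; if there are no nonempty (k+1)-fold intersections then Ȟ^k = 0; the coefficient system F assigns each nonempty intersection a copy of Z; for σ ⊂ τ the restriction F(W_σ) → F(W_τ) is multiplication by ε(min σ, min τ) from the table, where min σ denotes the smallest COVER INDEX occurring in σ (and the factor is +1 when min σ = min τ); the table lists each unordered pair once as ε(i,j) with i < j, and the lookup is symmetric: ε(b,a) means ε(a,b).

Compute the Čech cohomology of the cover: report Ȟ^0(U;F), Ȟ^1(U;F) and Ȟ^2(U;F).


Ȟ^0 ≅ 0, Ȟ^1 ≅ Z/2 and Ȟ^2 ≅ 0

nerve simplices:
  W12={q2,q3} W13={q6} W23={q4}
C dims 3,3; δ0: rk 3, SNF 1^2·2
degree 0: 3−3−0 = 0 → Ȟ^0 ≅ 0
degree 1: 3−0−3 = 0 plus torsion [2] → Ȟ^1 ≅ Z/2
degree 2: 0−0−0 = 0 → Ȟ^2 ≅ 0


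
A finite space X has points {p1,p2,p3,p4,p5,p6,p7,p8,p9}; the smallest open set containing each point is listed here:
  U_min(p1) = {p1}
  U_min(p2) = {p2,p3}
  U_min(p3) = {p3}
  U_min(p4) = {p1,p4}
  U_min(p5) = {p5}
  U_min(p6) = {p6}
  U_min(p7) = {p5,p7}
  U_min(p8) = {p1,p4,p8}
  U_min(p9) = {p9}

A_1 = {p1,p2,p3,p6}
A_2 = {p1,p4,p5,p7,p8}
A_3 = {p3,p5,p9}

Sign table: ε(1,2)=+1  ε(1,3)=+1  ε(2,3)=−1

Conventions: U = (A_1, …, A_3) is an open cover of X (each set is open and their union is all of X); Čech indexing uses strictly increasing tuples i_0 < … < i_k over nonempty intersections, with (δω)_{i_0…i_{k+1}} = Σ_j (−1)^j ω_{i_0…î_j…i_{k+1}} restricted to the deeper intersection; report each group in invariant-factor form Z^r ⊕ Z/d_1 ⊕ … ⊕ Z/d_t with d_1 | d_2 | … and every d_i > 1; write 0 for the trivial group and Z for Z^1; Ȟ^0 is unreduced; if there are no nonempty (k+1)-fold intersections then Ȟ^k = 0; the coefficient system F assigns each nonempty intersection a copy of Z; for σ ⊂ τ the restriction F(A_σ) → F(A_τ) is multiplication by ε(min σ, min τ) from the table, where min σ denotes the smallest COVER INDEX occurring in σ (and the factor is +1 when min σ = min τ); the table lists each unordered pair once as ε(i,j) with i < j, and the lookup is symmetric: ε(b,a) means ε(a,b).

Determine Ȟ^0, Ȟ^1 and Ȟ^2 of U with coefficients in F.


nonempty intersections:
  A12={p1} A13={p3} A23={p5}
C dims 3,3; δ0: rk 3, SNF 1^2·2
Ȟ^0: (3−3)−0=0 ⇒ 0
Ȟ^1: (3−0)−3=0 plus torsion [2] ⇒ Z/2
Ȟ^2: (0−0)−0=0 ⇒ 0

Ȟ^0 ≅ 0, Ȟ^1 ≅ Z/2 and Ȟ^2 ≅ 0


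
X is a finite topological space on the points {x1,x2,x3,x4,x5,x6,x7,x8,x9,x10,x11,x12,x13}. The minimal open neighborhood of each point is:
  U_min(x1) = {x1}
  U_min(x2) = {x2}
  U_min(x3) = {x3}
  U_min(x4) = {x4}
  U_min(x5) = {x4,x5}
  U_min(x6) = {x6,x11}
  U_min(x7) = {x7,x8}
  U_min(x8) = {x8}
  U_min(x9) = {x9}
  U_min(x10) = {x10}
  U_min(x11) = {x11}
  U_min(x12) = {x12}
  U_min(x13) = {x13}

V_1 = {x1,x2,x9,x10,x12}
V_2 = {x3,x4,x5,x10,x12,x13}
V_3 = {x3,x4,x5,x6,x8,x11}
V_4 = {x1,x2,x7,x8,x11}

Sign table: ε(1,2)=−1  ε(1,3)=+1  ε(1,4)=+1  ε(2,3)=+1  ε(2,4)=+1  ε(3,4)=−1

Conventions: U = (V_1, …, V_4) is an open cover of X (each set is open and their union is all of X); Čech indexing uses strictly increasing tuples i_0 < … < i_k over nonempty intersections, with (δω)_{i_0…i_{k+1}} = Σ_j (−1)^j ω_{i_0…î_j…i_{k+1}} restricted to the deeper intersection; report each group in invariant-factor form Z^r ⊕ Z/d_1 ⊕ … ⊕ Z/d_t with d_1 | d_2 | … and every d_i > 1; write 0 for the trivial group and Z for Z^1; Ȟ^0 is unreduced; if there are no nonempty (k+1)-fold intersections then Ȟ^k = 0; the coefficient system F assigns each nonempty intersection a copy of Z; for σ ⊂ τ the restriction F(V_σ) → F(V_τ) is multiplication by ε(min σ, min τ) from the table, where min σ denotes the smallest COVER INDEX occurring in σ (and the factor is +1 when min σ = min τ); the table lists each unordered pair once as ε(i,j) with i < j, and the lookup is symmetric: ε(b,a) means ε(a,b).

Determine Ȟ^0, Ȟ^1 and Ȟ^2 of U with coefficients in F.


intersection data:
  V12={x10,x12} V14={x1,x2} V23={x3,x4,x5} V34={x8,x11}
C dims 4,4; δ0: rk 3, SNF 1^3
Ȟ^0 = (4 − 3) − 0 = 1, so Ȟ^0 ≅ Z
Ȟ^1 = (4 − 0) − 3 = 1, so Ȟ^1 ≅ Z
Ȟ^2 = (0 − 0) − 0 = 0, so Ȟ^2 ≅ 0

Ȟ^0 ≅ Z; Ȟ^1 ≅ Z; Ȟ^2 ≅ 0


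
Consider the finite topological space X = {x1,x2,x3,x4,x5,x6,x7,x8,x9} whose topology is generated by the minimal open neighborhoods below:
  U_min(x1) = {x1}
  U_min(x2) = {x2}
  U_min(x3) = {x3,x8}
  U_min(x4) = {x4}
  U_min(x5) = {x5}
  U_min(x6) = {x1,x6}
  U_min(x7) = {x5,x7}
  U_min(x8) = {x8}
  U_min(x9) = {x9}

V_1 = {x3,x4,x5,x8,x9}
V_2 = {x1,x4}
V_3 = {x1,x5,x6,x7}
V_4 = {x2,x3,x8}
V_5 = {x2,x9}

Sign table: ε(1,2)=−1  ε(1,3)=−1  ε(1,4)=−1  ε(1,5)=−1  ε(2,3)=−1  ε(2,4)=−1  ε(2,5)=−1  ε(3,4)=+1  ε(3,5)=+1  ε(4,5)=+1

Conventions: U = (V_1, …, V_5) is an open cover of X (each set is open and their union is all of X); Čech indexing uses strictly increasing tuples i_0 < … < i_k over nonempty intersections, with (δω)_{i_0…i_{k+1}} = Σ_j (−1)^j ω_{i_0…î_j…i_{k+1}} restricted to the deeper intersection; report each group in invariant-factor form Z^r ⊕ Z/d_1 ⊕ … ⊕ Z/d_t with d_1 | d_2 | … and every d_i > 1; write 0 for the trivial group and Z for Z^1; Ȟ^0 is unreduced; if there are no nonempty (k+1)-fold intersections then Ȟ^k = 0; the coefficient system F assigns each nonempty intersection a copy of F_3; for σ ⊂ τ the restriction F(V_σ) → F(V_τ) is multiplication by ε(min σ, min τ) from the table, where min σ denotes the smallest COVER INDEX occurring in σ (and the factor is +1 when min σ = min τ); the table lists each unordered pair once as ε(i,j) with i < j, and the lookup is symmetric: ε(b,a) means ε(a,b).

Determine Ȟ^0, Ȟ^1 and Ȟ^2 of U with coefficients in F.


Ȟ^0 = 0,  Ȟ^1 = Z/3,  Ȟ^2 = 0

nonempty overlaps:
  V12={x4} V13={x5} V14={x3,x8} V15={x9} V23={x1} V45={x2}
C dims 5,6; δ0: rk_F3 5
degree 0: 5−5−0 = 0 → Ȟ^0 ≅ 0
degree 1: 6−0−5 = 1 → Ȟ^1 ≅ Z/3
degree 2: 0−0−0 = 0 → Ȟ^2 ≅ 0


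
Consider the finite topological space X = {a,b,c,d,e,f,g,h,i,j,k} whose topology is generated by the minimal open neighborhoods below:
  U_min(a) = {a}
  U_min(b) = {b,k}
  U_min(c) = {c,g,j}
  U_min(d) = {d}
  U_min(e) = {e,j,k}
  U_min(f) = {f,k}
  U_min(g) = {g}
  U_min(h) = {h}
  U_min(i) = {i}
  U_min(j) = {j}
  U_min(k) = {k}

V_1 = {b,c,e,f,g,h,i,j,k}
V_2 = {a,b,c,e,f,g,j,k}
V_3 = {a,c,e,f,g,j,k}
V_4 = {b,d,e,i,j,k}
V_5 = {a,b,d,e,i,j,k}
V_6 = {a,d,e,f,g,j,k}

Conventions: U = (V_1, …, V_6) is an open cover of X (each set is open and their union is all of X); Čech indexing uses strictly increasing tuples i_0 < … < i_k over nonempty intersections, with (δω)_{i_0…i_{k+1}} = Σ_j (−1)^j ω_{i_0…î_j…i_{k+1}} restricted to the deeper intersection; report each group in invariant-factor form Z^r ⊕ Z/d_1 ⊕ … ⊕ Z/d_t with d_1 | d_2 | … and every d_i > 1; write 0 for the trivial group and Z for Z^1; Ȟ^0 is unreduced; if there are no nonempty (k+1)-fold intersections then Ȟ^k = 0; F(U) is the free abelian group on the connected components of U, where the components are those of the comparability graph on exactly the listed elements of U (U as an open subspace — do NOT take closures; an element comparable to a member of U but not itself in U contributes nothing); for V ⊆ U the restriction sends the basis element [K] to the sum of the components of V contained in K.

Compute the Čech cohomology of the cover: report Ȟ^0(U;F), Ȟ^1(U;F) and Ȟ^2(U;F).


nonempty overlaps:
  V12={b,c,e,f,g,j,k} V13={c,e,f,g,j,k} V14={b,e,i,j,k} V15={b,e,i,j,k} V16={e,f,g,j,k} V23={a,c,e,f,g,j,k} V24={b,e,j,k} V25={a,b,e,j,k} V26={a,e,f,g,j,k} V34={e,j,k} V35={a,e,j,k} V36={a,e,f,g,j,k} V45={b,d,e,i,j,k} V46={d,e,j,k} V56={a,d,e,j,k}
  V123={c,e,f,g,j,k} V124={b,e,j,k} V125={b,e,j,k} V126={e,f,g,j,k} V134={e,j,k} V135={e,j,k} V136={e,f,g,j,k} V145={b,e,i,j,k} V146={e,j,k} V156={e,j,k} V234={e,j,k} V235={a,e,j,k} V236={a,e,f,g,j,k} V245={b,e,j,k} V246={e,j,k} V256={a,e,j,k} V345={e,j,k} V346={e,j,k} V356={a,e,j,k} V456={d,e,j,k}
  V1234={e,j,k} V1235={e,j,k} V1236={e,f,g,j,k} V1245={b,e,j,k} V1246={e,j,k} V1256={e,j,k} V1345={e,j,k} V1346={e,j,k} V1356={e,j,k} V1456={e,j,k} V2345={e,j,k} V2346={e,j,k} V2356={a,e,j,k} V2456={e,j,k} V3456={e,j,k}
  V12345={e,j,k} V12346={e,j,k} V12356={e,j,k} V12456={e,j,k} V13456={e,j,k} V23456={e,j,k}
  V123456={e,j,k}
components per intersection:
  V1: {b,c,e,f,g,j,k} {h} {i}
  V2: {a} {b,c,e,f,g,j,k}
  V3: {a} {c,e,f,g,j,k}
  V4: {b,e,j,k} {d} {i}
  V5: {a} {b,e,j,k} {d} {i}
  V6: {a} {d} {e,f,j,k} {g}
  V12: {b,c,e,f,g,j,k}
  V13: {c,e,f,g,j,k}
  V14: {b,e,j,k} {i}
  V15: {b,e,j,k} {i}
  V16: {e,f,j,k} {g}
  V23: {a} {c,e,f,g,j,k}
  V24: {b,e,j,k}
  V25: {a} {b,e,j,k}
  V26: {a} {e,f,j,k} {g}
  V34: {e,j,k}
  V35: {a} {e,j,k}
  V36: {a} {e,f,j,k} {g}
  V45: {b,e,j,k} {d} {i}
  V46: {d} {e,j,k}
  V56: {a} {d} {e,j,k}
  V123: {c,e,f,g,j,k}
  V124: {b,e,j,k}
  V125: {b,e,j,k}
  V126: {e,f,j,k} {g}
  V134: {e,j,k}
  V135: {e,j,k}
  V136: {e,f,j,k} {g}
  V145: {b,e,j,k} {i}
  V146: {e,j,k}
  V156: {e,j,k}
  V234: {e,j,k}
  V235: {a} {e,j,k}
  V236: {a} {e,f,j,k} {g}
  V245: {b,e,j,k}
  V246: {e,j,k}
  V256: {a} {e,j,k}
  V345: {e,j,k}
  V346: {e,j,k}
  V356: {a} {e,j,k}
  V456: {d} {e,j,k}
  V1234: {e,j,k}
  V1235: {e,j,k}
  V1236: {e,f,j,k} {g}
  V1245: {b,e,j,k}
  V1246: {e,j,k}
  V1256: {e,j,k}
  V1345: {e,j,k}
  V1346: {e,j,k}
  V1356: {e,j,k}
  V1456: {e,j,k}
  V2345: {e,j,k}
  V2346: {e,j,k}
  V2356: {a} {e,j,k}
  V2456: {e,j,k}
  V3456: {e,j,k}
  V12345: {e,j,k}
  V12346: {e,j,k}
  V12356: {e,j,k}
  V12456: {e,j,k}
  V13456: {e,j,k}
  V23456: {e,j,k}
  V123456: {e,j,k}
C dims 18,30,29,17; δ0: rk 13, SNF 1^13; δ1: rk 17, SNF 1^17; δ2: rk 12, SNF 1^12
degree 0: 18−13−0 = 5 → Ȟ^0 ≅ Z^5
degree 1: 30−17−13 = 0 → Ȟ^1 ≅ 0
degree 2: 29−12−17 = 0 → Ȟ^2 ≅ 0

Ȟ^0 = Z^5,  Ȟ^1 = 0,  Ȟ^2 = 0


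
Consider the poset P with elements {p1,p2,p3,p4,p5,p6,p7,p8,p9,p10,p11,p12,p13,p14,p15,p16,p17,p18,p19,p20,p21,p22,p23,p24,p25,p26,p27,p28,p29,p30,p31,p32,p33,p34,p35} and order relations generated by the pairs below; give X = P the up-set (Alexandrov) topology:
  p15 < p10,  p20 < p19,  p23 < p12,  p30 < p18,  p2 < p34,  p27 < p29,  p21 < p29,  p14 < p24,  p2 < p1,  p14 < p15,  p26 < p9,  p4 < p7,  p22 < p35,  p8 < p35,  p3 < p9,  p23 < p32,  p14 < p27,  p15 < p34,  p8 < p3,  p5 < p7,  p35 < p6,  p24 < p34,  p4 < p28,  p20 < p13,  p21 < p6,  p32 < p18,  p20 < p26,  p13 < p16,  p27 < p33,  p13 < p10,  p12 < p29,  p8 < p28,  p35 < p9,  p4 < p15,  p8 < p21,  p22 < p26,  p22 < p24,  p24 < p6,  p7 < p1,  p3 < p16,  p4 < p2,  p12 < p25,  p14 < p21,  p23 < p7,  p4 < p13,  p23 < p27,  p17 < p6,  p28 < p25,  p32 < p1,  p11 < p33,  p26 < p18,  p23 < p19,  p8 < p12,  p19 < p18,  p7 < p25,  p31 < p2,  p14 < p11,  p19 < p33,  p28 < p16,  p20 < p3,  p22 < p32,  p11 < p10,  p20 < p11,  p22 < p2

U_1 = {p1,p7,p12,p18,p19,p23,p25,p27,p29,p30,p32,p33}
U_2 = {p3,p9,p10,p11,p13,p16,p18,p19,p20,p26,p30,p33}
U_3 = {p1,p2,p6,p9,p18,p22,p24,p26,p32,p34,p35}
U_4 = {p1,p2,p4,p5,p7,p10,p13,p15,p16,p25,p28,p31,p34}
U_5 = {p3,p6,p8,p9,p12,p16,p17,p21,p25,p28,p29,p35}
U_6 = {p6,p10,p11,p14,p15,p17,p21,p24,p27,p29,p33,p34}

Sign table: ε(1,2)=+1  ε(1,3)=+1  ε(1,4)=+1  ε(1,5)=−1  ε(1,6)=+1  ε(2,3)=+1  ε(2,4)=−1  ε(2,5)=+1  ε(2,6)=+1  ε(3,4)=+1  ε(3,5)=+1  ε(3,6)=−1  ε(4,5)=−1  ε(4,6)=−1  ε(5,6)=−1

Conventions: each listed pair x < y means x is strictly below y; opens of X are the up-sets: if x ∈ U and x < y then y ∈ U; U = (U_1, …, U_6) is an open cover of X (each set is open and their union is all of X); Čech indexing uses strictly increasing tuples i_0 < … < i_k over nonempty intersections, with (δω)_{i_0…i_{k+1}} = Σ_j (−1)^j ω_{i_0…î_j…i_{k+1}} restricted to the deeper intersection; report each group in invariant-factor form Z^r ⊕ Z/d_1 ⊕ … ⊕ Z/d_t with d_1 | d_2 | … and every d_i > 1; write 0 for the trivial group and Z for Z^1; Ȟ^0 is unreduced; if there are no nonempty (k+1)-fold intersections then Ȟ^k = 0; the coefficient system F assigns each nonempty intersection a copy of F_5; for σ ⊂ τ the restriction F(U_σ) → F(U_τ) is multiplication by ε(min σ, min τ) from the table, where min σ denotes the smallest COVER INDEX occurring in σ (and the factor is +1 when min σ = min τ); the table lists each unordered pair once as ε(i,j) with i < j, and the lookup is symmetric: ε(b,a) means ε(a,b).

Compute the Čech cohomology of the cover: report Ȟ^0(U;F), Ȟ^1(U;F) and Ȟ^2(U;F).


Ȟ^0 = 0; Ȟ^1 = 0; Ȟ^2 = Z/5

cover nerve:
  U12={p18,p19,p30,p33} U13={p1,p18,p32} U14={p1,p7,p25} U15={p12,p25,p29} U16={p27,p29,p33} U23={p9,p18,p26} U24={p10,p13,p16} U25={p3,p9,p16} U26={p10,p11,p33} U34={p1,p2,p34} U35={p6,p9,p35} U36={p6,p24,p34} U45={p16,p25,p28} U46={p10,p15,p34} U56={p6,p17,p21,p29}
  U123={p18} U126={p33} U134={p1} U145={p25} U156={p29} U235={p9} U245={p16} U246={p10} U346={p34} U356={p6}
C dims 6,15,10; δ0: rk_F5 6; δ1: rk_F5 9
Ȟ^0: (6−6)−0=0 ⇒ 0
Ȟ^1: (15−9)−6=0 ⇒ 0
Ȟ^2: (10−0)−9=1 ⇒ Z/5


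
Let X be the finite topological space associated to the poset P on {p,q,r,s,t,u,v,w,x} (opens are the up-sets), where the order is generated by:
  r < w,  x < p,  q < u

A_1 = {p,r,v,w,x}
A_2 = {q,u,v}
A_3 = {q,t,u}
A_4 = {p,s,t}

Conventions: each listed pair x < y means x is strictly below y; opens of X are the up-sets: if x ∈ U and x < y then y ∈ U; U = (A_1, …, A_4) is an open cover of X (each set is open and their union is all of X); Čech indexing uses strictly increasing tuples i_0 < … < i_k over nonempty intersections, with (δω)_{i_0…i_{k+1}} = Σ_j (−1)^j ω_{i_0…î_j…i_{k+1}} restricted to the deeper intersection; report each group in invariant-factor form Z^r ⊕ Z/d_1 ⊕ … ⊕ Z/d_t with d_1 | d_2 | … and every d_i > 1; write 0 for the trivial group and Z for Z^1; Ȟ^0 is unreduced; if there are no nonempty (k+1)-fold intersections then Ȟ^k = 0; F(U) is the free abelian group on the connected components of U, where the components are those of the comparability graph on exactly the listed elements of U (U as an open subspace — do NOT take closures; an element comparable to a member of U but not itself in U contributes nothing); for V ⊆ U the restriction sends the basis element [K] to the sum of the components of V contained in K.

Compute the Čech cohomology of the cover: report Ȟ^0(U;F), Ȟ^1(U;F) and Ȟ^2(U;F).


intersection data:
  A12={v} A14={p} A23={q,u} A34={t}
components per intersection:
  A1: {p,x} {r,w} {v}
  A2: {q,u} {v}
  A3: {q,u} {t}
  A4: {p} {s} {t}
  A12: {v}
  A14: {p}
  A23: {q,u}
  A34: {t}
C dims 10,4; δ0: rk 4, SNF 1^4
Ȟ^0 = (10 − 4) − 0 = 6, so Ȟ^0 ≅ Z^6
Ȟ^1 = (4 − 0) − 4 = 0, so Ȟ^1 ≅ 0
Ȟ^2 = (0 − 0) − 0 = 0, so Ȟ^2 ≅ 0

Ȟ^0 = Z^6; Ȟ^1 = 0; Ȟ^2 = 0


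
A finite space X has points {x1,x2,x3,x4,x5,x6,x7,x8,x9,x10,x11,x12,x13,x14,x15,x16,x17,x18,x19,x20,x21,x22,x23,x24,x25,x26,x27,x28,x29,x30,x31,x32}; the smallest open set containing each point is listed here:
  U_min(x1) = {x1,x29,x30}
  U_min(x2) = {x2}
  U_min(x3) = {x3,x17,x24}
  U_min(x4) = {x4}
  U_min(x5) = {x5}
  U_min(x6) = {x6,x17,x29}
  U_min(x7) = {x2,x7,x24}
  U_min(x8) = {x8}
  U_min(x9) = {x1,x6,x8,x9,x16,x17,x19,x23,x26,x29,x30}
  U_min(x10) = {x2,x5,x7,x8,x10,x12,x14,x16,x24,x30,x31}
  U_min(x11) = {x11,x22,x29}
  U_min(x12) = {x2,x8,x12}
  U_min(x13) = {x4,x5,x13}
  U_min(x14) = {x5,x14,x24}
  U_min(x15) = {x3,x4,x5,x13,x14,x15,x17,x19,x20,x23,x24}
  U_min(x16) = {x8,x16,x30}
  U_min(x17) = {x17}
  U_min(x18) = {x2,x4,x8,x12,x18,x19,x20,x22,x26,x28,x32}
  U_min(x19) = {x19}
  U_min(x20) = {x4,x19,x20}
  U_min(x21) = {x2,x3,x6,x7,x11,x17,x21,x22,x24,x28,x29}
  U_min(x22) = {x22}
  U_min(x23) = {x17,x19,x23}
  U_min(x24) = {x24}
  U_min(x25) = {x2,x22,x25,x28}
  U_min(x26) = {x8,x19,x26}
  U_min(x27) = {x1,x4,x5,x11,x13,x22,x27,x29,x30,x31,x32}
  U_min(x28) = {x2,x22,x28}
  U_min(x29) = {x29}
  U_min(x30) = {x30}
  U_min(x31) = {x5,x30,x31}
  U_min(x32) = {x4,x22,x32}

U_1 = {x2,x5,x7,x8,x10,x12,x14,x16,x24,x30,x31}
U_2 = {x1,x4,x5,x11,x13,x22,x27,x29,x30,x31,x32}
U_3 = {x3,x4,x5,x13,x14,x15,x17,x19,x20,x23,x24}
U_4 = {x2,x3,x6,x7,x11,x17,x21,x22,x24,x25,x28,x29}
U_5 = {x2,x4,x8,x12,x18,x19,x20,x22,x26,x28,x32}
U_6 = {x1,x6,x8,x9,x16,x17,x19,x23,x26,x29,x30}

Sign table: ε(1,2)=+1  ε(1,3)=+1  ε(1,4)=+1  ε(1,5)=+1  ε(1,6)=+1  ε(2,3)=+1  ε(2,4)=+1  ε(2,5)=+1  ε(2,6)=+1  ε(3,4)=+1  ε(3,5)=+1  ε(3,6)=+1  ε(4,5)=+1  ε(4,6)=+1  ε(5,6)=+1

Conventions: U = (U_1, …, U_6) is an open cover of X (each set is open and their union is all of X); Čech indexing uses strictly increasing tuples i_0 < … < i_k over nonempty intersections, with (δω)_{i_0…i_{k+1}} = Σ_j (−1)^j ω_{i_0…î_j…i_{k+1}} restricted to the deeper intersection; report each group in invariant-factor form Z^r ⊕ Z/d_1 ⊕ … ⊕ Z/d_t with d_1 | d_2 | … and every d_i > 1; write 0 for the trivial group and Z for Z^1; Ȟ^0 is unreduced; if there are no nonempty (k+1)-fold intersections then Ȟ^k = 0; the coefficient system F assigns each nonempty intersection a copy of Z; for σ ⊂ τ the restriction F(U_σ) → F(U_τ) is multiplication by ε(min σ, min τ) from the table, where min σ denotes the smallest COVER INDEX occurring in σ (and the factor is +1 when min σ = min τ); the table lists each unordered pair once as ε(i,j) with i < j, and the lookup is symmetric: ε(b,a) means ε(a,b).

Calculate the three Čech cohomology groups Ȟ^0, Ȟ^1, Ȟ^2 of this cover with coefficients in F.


Ȟ^0 ≅ Z,  Ȟ^1 ≅ 0,  Ȟ^2 ≅ Z/2

nonempty overlaps:
  U12={x5,x30,x31} U13={x5,x14,x24} U14={x2,x7,x24} U15={x2,x8,x12} U16={x8,x16,x30} U23={x4,x5,x13} U24={x11,x22,x29} U25={x4,x22,x32} U26={x1,x29,x30} U34={x3,x17,x24} U35={x4,x19,x20} U36={x17,x19,x23} U45={x2,x22,x28} U46={x6,x17,x29} U56={x8,x19,x26}
  U123={x5} U126={x30} U134={x24} U145={x2} U156={x8} U235={x4} U245={x22} U246={x29} U346={x17} U356={x19}
C dims 6,15,10; δ0: rk 5, SNF 1^5; δ1: rk 10, SNF 1^9·2
degree 0: 6−5−0 = 1 → Ȟ^0 ≅ Z
degree 1: 15−10−5 = 0 → Ȟ^1 ≅ 0
degree 2: 10−0−10 = 0 plus torsion [2] → Ȟ^2 ≅ Z/2
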